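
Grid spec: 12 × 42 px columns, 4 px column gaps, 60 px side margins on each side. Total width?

Total width: 2·60 + 12·42 + 11·4 = 668 px.

668 px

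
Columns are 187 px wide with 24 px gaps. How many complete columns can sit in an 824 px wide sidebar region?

4 columns

4 columns: 4·187 + 3·24 = 820 px ≤ 824.
5 columns: 1031 px > 824. So 4.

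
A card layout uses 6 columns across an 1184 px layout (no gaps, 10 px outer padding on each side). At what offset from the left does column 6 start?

980 px

Subtract both margins: 1184 − 2·10 = 1164 px.
1164 / 6 = 194 px per column.
Before column 6: the margin + 5 columns + 5 gaps.
Offset = 10 + 5·(194 + 0) = 10 + 970 = 980 px.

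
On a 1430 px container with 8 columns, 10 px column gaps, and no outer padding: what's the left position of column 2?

180 px

8c + 7·10 = 1430 → 8c = 1360 → c = 170 px.
Each column+gutter stride is 180 px; with no margin, 1 of them is 180 px.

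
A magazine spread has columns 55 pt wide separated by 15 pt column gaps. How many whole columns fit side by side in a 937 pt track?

k columns need k·55 + (k−1)·15 = k·70 − 15.
k·70 − 15 ≤ 937 → k ≤ 952 / 70 ≈ 13.60, so k = 13.

13 columns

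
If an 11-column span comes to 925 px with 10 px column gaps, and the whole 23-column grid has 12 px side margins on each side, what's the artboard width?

11c + 10·10 = 925 → 11c = 825 → c = 75 px.
Artboard = 2·12 + 23·75 + 22·10 = 24 + 1725 + 220 = 1969 px.

1969 px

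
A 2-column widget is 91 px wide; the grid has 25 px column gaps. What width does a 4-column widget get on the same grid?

Subtracting 1 column gap of 25 leaves 66 for 2 columns, so c = 33 px.
Span of 4: 4·33 + 3·25 = 132 + 75 = 207 px.

207 px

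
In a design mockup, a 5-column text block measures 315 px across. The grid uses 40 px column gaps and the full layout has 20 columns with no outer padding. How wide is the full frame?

1380 px

5 columns + 4 column gaps: 5c + 4·40 = 315.
5c = 315 − 160 = 155, so c = 31 px.
Frame = 20·31 + 19·40 = 620 + 760 = 1380 px.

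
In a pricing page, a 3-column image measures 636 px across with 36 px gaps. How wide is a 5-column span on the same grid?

Subtracting 2 gaps of 36 leaves 564 for 3 columns, so c = 188 px.
5 columns plus 4 gaps: 940 + 144 = 1084 px.

1084 px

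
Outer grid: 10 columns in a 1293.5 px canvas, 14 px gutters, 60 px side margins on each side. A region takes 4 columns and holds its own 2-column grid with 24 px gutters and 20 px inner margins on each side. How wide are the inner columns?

198.5 px

Outer content = 1293.5 − 2·60 = 1173.5 px.
10c + 9·14 = 1173.5 → 10c = 1047.5 → c = 104.75 px.
Span of 4: 4·104.75 + 3·14 = 419 + 42 = 461 px.
Inner content = 461 − 2·20 = 421 px.
421 − 1·24 = 397; ÷2 gives d = 198.5 px.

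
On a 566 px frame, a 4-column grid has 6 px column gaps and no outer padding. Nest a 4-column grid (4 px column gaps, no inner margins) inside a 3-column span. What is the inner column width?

4 columns + 3 column gaps: 4c + 3·6 = 566.
4c = 566 − 18 = 548, so c = 137 px.
3-column span = 3·137 + 2·6 = 423 px.
4 columns + 3 column gaps: 4d + 3·4 = 423.
4d = 423 − 12 = 411, so d = 102.75 px.

102.75 px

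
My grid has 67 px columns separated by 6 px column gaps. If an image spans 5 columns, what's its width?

359 px

5-column span = 5·67 + 4·6 = 359 px.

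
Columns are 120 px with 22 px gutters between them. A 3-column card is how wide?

404 px

Span of 3: 3·120 + 2·22 = 360 + 44 = 404 px.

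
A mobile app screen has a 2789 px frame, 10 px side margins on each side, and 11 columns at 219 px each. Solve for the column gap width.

Take off 20 px of margins, leaving 2769 px.
11·219 + 10g = 2769 → 10g = 360 → g = 36 px.

36 px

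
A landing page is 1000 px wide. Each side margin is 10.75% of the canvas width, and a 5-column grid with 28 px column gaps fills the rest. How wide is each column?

134.6 px

Each margin = 10.75% of 1000 = 107.5 px; content = 1000 − 2·107.5 = 785 px.
5 columns + 4 column gaps: 5c + 4·28 = 785.
5c = 785 − 112 = 673, so c = 134.6 px.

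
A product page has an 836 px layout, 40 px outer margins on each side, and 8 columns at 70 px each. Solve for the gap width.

Inside the margins: 836 − 80 = 756 px.
8 columns take 8·70 = 560 px; remaining 196 splits into 7 gaps.
g = 196 / 7 = 28 px.

28 px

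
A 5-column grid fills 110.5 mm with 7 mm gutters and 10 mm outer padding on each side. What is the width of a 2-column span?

32 mm

Take off 20 mm of margins, leaving 90.5 mm.
5 columns + 4 gutters: 5c + 4·7 = 90.5.
5c = 90.5 − 28 = 62.5, so c = 12.5 mm.
Span of 2: 2·12.5 + 1·7 = 25 + 7 = 32 mm.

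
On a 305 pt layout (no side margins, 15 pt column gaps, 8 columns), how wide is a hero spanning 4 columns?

145 pt

8 columns + 7 column gaps: 8c + 7·15 = 305.
8c = 305 − 105 = 200, so c = 25 pt.
Span of 4: 4·25 + 3·15 = 100 + 45 = 145 pt.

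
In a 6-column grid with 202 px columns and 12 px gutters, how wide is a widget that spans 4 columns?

844 px

Span of 4: 4·202 + 3·12 = 808 + 36 = 844 px.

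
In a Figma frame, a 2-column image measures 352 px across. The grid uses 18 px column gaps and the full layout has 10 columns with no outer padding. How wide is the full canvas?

2c + 1·18 = 352 → 2c = 334 → c = 167 px.
Canvas = 10·167 + 9·18 = 1670 + 162 = 1832 px.

1832 px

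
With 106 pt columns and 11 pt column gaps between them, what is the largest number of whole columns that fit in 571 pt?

4 columns

k columns need k·106 + (k−1)·11 = k·117 − 11.
k·117 − 11 ≤ 571 → k ≤ 582 / 117 ≈ 4.97, so k = 4.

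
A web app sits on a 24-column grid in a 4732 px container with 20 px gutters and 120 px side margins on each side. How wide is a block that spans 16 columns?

2988 px

Content width = 4732 − 2·120 = 4492 px.
24c + 23·20 = 4492 → 24c = 4032 → c = 168 px.
16-column span = 16·168 + 15·20 = 2988 px.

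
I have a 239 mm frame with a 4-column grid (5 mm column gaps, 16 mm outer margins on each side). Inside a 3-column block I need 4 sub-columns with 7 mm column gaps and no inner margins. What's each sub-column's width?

33.25 mm

Outer content = 239 − 2·16 = 207 mm.
207 − 3·5 = 192; ÷4 gives c = 48 mm.
3-column span = 3·48 + 2·5 = 154 mm.
4d + 3·7 = 154 → 4d = 133 → d = 33.25 mm.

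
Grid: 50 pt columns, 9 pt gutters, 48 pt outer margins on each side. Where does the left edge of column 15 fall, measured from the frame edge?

Column 15 starts at margin + 14·(column + gutter) = 48 + 14·59 = 874 pt.

874 pt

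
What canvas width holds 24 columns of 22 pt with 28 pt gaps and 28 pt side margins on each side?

1228 pt

Canvas = 2·28 + 24·22 + 23·28 = 56 + 528 + 644 = 1228 pt.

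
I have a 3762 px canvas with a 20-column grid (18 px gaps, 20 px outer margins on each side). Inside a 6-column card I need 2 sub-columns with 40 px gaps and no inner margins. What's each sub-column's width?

532 px

Subtract both margins: 3762 − 2·20 = 3722 px.
Subtracting 19 gaps of 18 leaves 3380 for 20 columns, so c = 169 px.
Span of 6: 6·169 + 5·18 = 1014 + 90 = 1104 px.
2 columns + 1 gap: 2d + 1·40 = 1104.
2d = 1104 − 40 = 1064, so d = 532 px.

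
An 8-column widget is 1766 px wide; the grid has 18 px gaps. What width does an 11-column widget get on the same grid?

2435 px

8 columns + 7 gaps: 8c + 7·18 = 1766.
8c = 1766 − 126 = 1640, so c = 205 px.
11 columns plus 10 gaps: 2255 + 180 = 2435 px.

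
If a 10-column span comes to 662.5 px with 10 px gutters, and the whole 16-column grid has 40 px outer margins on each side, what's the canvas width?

1146 px

10c + 9·10 = 662.5 → 10c = 572.5 → c = 57.25 px.
Total width: 2·40 + 16·57.25 + 15·10 = 1146 px.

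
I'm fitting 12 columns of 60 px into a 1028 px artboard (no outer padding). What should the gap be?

28 px

12 columns take 12·60 = 720 px; remaining 308 splits into 11 gaps.
g = 308 / 11 = 28 px.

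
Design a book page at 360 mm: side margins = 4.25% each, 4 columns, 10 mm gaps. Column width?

74.85 mm

Each margin = 4.25% of 360 = 15.3 mm; content = 360 − 2·15.3 = 329.4 mm.
4 columns + 3 gaps: 4c + 3·10 = 329.4.
4c = 329.4 − 30 = 299.4, so c = 74.85 mm.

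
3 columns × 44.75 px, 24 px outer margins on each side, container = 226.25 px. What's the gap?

22 px

Subtract both margins: 226.25 − 2·24 = 178.25 px.
3 columns take 3·44.75 = 134.25 px; remaining 44 splits into 2 gaps.
g = 44 / 2 = 22 px.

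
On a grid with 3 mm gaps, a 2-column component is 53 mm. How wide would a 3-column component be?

81 mm

2 columns + 1 gap: 2c + 1·3 = 53.
2c = 53 − 3 = 50, so c = 25 mm.
Span of 3: 3·25 + 2·3 = 75 + 6 = 81 mm.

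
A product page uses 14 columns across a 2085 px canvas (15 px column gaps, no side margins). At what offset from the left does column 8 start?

1050 px

14 columns + 13 column gaps: 14c + 13·15 = 2085.
14c = 2085 − 195 = 1890, so c = 135 px.
Before column 8: 7 columns + 7 column gaps.
Offset = 7·(135 + 15) = 7·150 = 1050 px.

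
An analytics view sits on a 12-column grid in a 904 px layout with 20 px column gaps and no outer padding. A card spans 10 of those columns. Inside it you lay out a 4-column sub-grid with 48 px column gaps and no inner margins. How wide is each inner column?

12 columns + 11 column gaps: 12c + 11·20 = 904.
12c = 904 − 220 = 684, so c = 57 px.
Span of 10: 10·57 + 9·20 = 570 + 180 = 750 px.
4 columns + 3 column gaps: 4d + 3·48 = 750.
4d = 750 − 144 = 606, so d = 151.5 px.

151.5 px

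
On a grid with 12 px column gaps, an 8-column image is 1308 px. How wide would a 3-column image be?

8 columns + 7 column gaps: 8c + 7·12 = 1308.
8c = 1308 − 84 = 1224, so c = 153 px.
3 columns plus 2 column gaps: 459 + 24 = 483 px.

483 px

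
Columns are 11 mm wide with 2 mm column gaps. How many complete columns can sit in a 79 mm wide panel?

6 columns

k columns need k·11 + (k−1)·2 = k·13 − 2.
k·13 − 2 ≤ 79 → k ≤ 81 / 13 ≈ 6.23, so k = 6.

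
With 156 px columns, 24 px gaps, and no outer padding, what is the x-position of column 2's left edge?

No margin, so column 2 starts at 1·(column + gutter) = 1·180 = 180 px.

180 px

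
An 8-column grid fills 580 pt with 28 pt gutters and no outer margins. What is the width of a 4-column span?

8 columns + 7 gutters: 8c + 7·28 = 580.
8c = 580 − 196 = 384, so c = 48 pt.
4 columns plus 3 gutters: 192 + 84 = 276 pt.

276 pt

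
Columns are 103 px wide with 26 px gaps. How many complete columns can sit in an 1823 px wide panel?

k columns need k·103 + (k−1)·26 = k·129 − 26.
k·129 − 26 ≤ 1823 → k ≤ 1849 / 129 ≈ 14.33, so k = 14.

14 columns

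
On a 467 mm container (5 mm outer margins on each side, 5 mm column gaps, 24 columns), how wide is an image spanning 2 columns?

33.5 mm

Inside the margins: 467 − 10 = 457 mm.
Subtracting 23 column gaps of 5 leaves 342 for 24 columns, so c = 14.25 mm.
2-column span = 2·14.25 + 1·5 = 33.5 mm.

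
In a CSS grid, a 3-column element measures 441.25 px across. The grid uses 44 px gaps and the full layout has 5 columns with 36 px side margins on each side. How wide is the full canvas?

836.75 px

Subtracting 2 gaps of 44 leaves 353.25 for 3 columns, so c = 117.75 px.
Adding margins, columns and gutters: 72 + 588.75 + 176 = 836.75 px.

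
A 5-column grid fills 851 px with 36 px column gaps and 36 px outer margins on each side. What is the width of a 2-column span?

Inside the margins: 851 − 72 = 779 px.
5c + 4·36 = 779 → 5c = 635 → c = 127 px.
Span of 2: 2·127 + 1·36 = 254 + 36 = 290 px.

290 px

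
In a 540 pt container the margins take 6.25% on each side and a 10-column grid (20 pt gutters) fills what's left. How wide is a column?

29.25 pt

Each margin = 6.25% of 540 = 33.75 pt; content = 540 − 2·33.75 = 472.5 pt.
10c + 9·20 = 472.5 → 10c = 292.5 → c = 29.25 pt.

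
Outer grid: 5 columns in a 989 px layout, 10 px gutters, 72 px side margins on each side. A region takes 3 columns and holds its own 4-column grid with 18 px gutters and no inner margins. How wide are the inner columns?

112.25 px

Subtract both margins: 989 − 2·72 = 845 px.
Subtracting 4 gutters of 10 leaves 805 for 5 columns, so c = 161 px.
3-column span = 3·161 + 2·10 = 503 px.
4 columns + 3 gutters: 4d + 3·18 = 503.
4d = 503 − 54 = 449, so d = 112.25 px.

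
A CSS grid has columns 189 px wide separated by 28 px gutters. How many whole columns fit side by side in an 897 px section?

k columns need k·189 + (k−1)·28 = k·217 − 28.
k·217 − 28 ≤ 897 → k ≤ 925 / 217 ≈ 4.26, so k = 4.

4 columns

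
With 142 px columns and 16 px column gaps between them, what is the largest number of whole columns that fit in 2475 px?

k columns need k·142 + (k−1)·16 = k·158 − 16.
k·158 − 16 ≤ 2475 → k ≤ 2491 / 158 ≈ 15.77, so k = 15.

15 columns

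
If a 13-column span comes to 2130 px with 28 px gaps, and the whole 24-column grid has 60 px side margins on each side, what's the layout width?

2130 − 12·28 = 1794; ÷13 gives c = 138 px.
Layout = 2·60 + 24·138 + 23·28 = 120 + 3312 + 644 = 4076 px.

4076 px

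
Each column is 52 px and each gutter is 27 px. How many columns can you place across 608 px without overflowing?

8 columns: 8·52 + 7·27 = 605 px ≤ 608.
9 columns: 684 px > 608. So 8.

8 columns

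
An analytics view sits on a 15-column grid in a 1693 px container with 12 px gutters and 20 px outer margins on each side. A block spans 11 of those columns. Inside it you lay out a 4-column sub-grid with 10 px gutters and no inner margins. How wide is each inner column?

294.75 px

Subtract both margins: 1693 − 2·20 = 1653 px.
1653 − 14·12 = 1485; ÷15 gives c = 99 px.
Span of 11: 11·99 + 10·12 = 1089 + 120 = 1209 px.
Subtracting 3 gutters of 10 leaves 1179 for 4 columns, so d = 294.75 px.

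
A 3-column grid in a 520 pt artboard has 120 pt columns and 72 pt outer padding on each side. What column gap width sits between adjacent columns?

Content width = 520 − 2·72 = 376 pt.
3·120 + 2g = 376 → 2g = 16 → g = 8 pt.

8 pt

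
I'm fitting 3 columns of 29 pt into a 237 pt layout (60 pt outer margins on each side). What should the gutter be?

Content width = 237 − 2·60 = 117 pt.
3·29 + 2g = 117 → 2g = 30 → g = 15 pt.

15 pt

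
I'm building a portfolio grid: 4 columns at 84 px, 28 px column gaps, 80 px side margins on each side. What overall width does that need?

580 px

Layout = 2·80 + 4·84 + 3·28 = 160 + 336 + 84 = 580 px.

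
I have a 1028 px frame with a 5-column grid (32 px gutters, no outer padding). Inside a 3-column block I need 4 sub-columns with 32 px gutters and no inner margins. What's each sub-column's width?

5c + 4·32 = 1028 → 5c = 900 → c = 180 px.
Span of 3: 3·180 + 2·32 = 540 + 64 = 604 px.
4d + 3·32 = 604 → 4d = 508 → d = 127 px.

127 px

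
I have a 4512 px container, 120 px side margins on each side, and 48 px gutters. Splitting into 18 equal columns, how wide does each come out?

Subtract both margins: 4512 − 2·120 = 4272 px.
18 columns + 17 gutters: 18c + 17·48 = 4272.
18c = 4272 − 816 = 3456, so c = 192 px.

192 px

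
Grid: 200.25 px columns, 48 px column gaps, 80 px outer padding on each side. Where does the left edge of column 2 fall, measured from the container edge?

Before column 2: the margin + 1 column + 1 column gap.
Offset = 80 + 1·(200.25 + 48) = 80 + 248.25 = 328.25 px.

328.25 px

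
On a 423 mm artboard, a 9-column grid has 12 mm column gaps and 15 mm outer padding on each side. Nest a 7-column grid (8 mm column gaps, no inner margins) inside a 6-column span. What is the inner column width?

30 mm

Take off 30 mm of margins, leaving 393 mm.
393 − 8·12 = 297; ÷9 gives c = 33 mm.
Span of 6: 6·33 + 5·12 = 198 + 60 = 258 mm.
7d + 6·8 = 258 → 7d = 210 → d = 30 mm.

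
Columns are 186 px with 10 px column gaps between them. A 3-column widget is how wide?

578 px

3-column span = 3·186 + 2·10 = 578 px.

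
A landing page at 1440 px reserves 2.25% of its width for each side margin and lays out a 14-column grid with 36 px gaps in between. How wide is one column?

64.8 px

Each margin = 2.25% of 1440 = 32.4 px; content = 1440 − 2·32.4 = 1375.2 px.
14 columns + 13 gaps: 14c + 13·36 = 1375.2.
14c = 1375.2 − 468 = 907.2, so c = 64.8 px.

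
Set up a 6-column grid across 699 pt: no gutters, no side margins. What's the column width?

With no gutters, each column is 699/6 = 116.5 pt.

116.5 pt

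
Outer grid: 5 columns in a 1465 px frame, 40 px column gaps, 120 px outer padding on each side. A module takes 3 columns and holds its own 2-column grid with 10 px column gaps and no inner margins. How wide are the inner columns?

Outer content = 1465 − 2·120 = 1225 px.
1225 − 4·40 = 1065; ÷5 gives c = 213 px.
3-column span = 3·213 + 2·40 = 719 px.
Subtracting 1 column gap of 10 leaves 709 for 2 columns, so d = 354.5 px.

354.5 px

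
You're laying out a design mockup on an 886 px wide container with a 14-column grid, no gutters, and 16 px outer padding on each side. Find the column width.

Content width = 886 − 2·16 = 854 px.
854 / 14 = 61 px per column.

61 px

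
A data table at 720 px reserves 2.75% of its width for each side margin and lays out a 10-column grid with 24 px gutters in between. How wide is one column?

720 × (1 − 2·2.75%) = 720 × 94.5% = 680.4 px for the columns.
680.4 − 9·24 = 464.4; ÷10 gives c = 46.44 px.

46.44 px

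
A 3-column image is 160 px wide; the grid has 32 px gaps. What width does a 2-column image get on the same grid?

3 columns + 2 gaps: 3c + 2·32 = 160.
3c = 160 − 64 = 96, so c = 32 px.
Span of 2: 2·32 + 1·32 = 64 + 32 = 96 px.

96 px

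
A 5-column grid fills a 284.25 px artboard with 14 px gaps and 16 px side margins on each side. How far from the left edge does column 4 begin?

175.75 px

Take off 32 px of margins, leaving 252.25 px.
252.25 − 4·14 = 196.25; ÷5 gives c = 39.25 px.
Column 4 starts at margin + 3·(column + gutter) = 16 + 3·53.25 = 175.75 px.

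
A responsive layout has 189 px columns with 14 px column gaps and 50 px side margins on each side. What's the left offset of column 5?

862 px

Each column+gutter stride is 203 px; 4 of them past the 50 px margin is 50 + 812 = 862 px.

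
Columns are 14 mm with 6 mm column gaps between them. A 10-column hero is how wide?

10-column span = 10·14 + 9·6 = 194 mm.

194 mm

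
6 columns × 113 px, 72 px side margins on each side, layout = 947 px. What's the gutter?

25 px

Inside the margins: 947 − 144 = 803 px.
6·113 + 5g = 803 → 5g = 125 → g = 25 px.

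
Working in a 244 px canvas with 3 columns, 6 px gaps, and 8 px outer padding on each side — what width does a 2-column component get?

150 px

Inside the margins: 244 − 16 = 228 px.
Subtracting 2 gaps of 6 leaves 216 for 3 columns, so c = 72 px.
2 columns plus 1 gap: 144 + 6 = 150 px.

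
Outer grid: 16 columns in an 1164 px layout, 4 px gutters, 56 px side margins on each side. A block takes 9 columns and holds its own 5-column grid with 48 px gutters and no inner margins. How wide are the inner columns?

79.6 px

Outer content = 1164 − 2·56 = 1052 px.
16c + 15·4 = 1052 → 16c = 992 → c = 62 px.
Span of 9: 9·62 + 8·4 = 558 + 32 = 590 px.
590 − 4·48 = 398; ÷5 gives d = 79.6 px.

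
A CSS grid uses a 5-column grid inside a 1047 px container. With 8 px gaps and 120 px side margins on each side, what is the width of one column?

155 px

Inside the margins: 1047 − 240 = 807 px.
807 − 4·8 = 775; ÷5 gives c = 155 px.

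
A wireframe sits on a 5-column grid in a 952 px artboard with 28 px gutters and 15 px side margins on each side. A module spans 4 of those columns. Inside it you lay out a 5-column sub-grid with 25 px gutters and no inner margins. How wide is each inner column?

126.4 px

Outer content = 952 − 2·15 = 922 px.
5 columns + 4 gutters: 5c + 4·28 = 922.
5c = 922 − 112 = 810, so c = 162 px.
4-column span = 4·162 + 3·28 = 732 px.
Subtracting 4 gutters of 25 leaves 632 for 5 columns, so d = 126.4 px.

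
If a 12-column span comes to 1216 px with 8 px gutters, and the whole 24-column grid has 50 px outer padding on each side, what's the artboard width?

Subtracting 11 gutters of 8 leaves 1128 for 12 columns, so c = 94 px.
Adding margins, columns and gutters: 100 + 2256 + 184 = 2540 px.

2540 px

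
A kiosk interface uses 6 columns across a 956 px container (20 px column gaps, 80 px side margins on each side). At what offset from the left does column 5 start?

624 px

Inside the margins: 956 − 160 = 796 px.
Subtracting 5 column gaps of 20 leaves 696 for 6 columns, so c = 116 px.
Before column 5: the margin + 4 columns + 4 column gaps.
Offset = 80 + 4·(116 + 20) = 80 + 544 = 624 px.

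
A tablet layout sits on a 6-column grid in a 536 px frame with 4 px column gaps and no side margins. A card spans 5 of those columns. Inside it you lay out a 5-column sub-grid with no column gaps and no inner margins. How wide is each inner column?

89.2 px

536 − 5·4 = 516; ÷6 gives c = 86 px.
5 columns plus 4 column gaps: 430 + 16 = 446 px.
446 / 5 = 89.2 px per column.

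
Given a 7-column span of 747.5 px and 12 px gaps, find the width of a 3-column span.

Subtracting 6 gaps of 12 leaves 675.5 for 7 columns, so c = 96.5 px.
3 columns plus 2 gaps: 289.5 + 24 = 313.5 px.

313.5 px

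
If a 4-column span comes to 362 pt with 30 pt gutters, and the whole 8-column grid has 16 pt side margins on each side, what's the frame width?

786 pt

362 − 3·30 = 272; ÷4 gives c = 68 pt.
Adding margins, columns and gutters: 32 + 544 + 210 = 786 pt.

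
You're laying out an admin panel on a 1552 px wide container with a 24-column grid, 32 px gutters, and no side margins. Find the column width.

24 columns + 23 gutters: 24c + 23·32 = 1552.
24c = 1552 − 736 = 816, so c = 34 px.

34 px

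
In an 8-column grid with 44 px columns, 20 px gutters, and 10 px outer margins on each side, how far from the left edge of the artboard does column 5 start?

266 px

Before column 5: the margin + 4 columns + 4 gutters.
Offset = 10 + 4·(44 + 20) = 10 + 256 = 266 px.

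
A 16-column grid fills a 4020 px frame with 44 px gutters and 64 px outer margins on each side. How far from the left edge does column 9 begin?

2032 px

Take off 128 px of margins, leaving 3892 px.
Subtracting 15 gutters of 44 leaves 3232 for 16 columns, so c = 202 px.
Before column 9: the margin + 8 columns + 8 gutters.
Offset = 64 + 8·(202 + 44) = 64 + 1968 = 2032 px.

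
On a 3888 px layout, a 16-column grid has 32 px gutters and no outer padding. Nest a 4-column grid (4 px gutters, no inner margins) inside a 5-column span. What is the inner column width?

16 columns + 15 gutters: 16c + 15·32 = 3888.
16c = 3888 − 480 = 3408, so c = 213 px.
5-column span = 5·213 + 4·32 = 1193 px.
4 columns + 3 gutters: 4d + 3·4 = 1193.
4d = 1193 − 12 = 1181, so d = 295.25 px.

295.25 px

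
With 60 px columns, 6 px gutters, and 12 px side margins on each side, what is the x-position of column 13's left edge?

804 px

Column 13 starts at margin + 12·(column + gutter) = 12 + 12·66 = 804 px.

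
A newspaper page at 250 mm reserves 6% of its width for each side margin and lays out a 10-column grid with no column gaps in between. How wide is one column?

22 mm

Each margin = 6% of 250 = 15 mm; content = 250 − 2·15 = 220 mm.
220 / 10 = 22 mm per column.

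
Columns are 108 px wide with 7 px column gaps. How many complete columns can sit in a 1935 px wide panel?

16 columns: 16·108 + 15·7 = 1833 px ≤ 1935.
17 columns: 1948 px > 1935. So 16.

16 columns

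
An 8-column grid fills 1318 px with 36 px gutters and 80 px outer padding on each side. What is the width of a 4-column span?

Take off 160 px of margins, leaving 1158 px.
8c + 7·36 = 1158 → 8c = 906 → c = 113.25 px.
Span of 4: 4·113.25 + 3·36 = 453 + 108 = 561 px.

561 px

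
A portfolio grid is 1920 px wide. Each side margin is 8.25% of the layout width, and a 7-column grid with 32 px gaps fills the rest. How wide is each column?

201.6 px

Margins: 8.25% × 1920 = 158.4 px each, so content = 1920 − 316.8 = 1603.2 px.
Subtracting 6 gaps of 32 leaves 1411.2 for 7 columns, so c = 201.6 px.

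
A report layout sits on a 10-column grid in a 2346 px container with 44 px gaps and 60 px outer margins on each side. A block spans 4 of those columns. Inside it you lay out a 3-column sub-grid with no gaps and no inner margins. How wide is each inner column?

288 px

Subtract both margins: 2346 − 2·60 = 2226 px.
Subtracting 9 gaps of 44 leaves 1830 for 10 columns, so c = 183 px.
Span of 4: 4·183 + 3·44 = 732 + 132 = 864 px.
3d = 864 → d = 288 px.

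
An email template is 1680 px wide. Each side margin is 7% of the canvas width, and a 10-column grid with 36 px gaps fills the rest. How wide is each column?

1680 × (1 − 2·7%) = 1680 × 86% = 1444.8 px for the columns.
10c + 9·36 = 1444.8 → 10c = 1120.8 → c = 112.08 px.

112.08 px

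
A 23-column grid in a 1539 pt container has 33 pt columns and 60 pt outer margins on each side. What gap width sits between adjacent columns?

Take off 120 pt of margins, leaving 1419 pt.
23 columns take 23·33 = 759 pt; remaining 660 splits into 22 gaps.
g = 660 / 22 = 30 pt.

30 pt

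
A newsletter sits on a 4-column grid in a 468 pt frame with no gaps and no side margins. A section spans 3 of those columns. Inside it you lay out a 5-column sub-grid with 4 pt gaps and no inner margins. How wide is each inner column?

4c = 468 → c = 117 pt.
With no gaps, 3 columns span 3·117 = 351 pt.
5d + 4·4 = 351 → 5d = 335 → d = 67 pt.

67 pt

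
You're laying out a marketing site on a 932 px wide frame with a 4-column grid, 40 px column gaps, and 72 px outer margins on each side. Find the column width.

167 px

Content width = 932 − 2·72 = 788 px.
Subtracting 3 column gaps of 40 leaves 668 for 4 columns, so c = 167 px.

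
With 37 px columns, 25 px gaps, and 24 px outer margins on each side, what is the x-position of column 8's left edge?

458 px

Each column+gutter stride is 62 px; 7 of them past the 24 px margin is 24 + 434 = 458 px.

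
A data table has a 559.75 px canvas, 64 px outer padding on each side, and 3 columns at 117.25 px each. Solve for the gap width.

Take off 128 px of margins, leaving 431.75 px.
3 columns take 3·117.25 = 351.75 px; remaining 80 splits into 2 gaps.
g = 80 / 2 = 40 px.

40 px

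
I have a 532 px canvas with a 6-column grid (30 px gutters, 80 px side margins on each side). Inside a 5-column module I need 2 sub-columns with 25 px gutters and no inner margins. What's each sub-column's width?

Take off 160 px of margins, leaving 372 px.
6c + 5·30 = 372 → 6c = 222 → c = 37 px.
5-column span = 5·37 + 4·30 = 305 px.
Subtracting 1 gutter of 25 leaves 280 for 2 columns, so d = 140 px.

140 px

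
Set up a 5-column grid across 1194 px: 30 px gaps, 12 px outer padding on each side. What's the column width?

Subtract both margins: 1194 − 2·12 = 1170 px.
Subtracting 4 gaps of 30 leaves 1050 for 5 columns, so c = 210 px.

210 px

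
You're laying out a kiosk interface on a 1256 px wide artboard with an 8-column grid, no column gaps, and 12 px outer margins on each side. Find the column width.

Inside the margins: 1256 − 24 = 1232 px.
1232 / 8 = 154 px per column.

154 px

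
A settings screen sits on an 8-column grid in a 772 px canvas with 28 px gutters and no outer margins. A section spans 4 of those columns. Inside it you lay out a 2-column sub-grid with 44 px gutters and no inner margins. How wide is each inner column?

Subtracting 7 gutters of 28 leaves 576 for 8 columns, so c = 72 px.
4-column span = 4·72 + 3·28 = 372 px.
2 columns + 1 gutter: 2d + 1·44 = 372.
2d = 372 − 44 = 328, so d = 164 px.

164 px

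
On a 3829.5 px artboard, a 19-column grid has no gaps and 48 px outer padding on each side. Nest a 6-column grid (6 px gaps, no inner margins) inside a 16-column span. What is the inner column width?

519 px

Outer content = 3829.5 − 2·48 = 3733.5 px.
With no gaps, each column is 3733.5/19 = 196.5 px.
With no gaps, 16 columns span 16·196.5 = 3144 px.
6d + 5·6 = 3144 → 6d = 3114 → d = 519 px.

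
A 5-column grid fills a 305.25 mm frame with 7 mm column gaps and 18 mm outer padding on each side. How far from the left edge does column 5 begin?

Subtract both margins: 305.25 − 2·18 = 269.25 mm.
269.25 − 4·7 = 241.25; ÷5 gives c = 48.25 mm.
Before column 5: the margin + 4 columns + 4 column gaps.
Offset = 18 + 4·(48.25 + 7) = 18 + 221 = 239 mm.

239 mm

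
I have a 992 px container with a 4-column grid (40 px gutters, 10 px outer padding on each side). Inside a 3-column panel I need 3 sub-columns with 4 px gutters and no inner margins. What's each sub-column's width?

Take off 20 px of margins, leaving 972 px.
Subtracting 3 gutters of 40 leaves 852 for 4 columns, so c = 213 px.
Span of 3: 3·213 + 2·40 = 639 + 80 = 719 px.
Subtracting 2 gutters of 4 leaves 711 for 3 columns, so d = 237 px.

237 px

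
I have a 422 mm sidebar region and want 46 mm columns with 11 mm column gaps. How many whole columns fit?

Each extra column adds 46 + 11 = 57 mm.
(422 + 11) / 57 = 7.60, so 7 columns fit.

7 columns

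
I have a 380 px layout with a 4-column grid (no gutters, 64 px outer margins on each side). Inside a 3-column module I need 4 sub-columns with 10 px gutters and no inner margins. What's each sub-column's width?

Subtract both margins: 380 − 2·64 = 252 px.
252 / 4 = 63 px per column.
3-column span = 3·63 = 189 px.
4 columns + 3 gutters: 4d + 3·10 = 189.
4d = 189 − 30 = 159, so d = 39.75 px.

39.75 px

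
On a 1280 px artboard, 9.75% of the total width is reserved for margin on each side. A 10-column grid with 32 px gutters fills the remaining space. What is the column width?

Margins: 9.75% × 1280 = 124.8 px each, so content = 1280 − 249.6 = 1030.4 px.
10c + 9·32 = 1030.4 → 10c = 742.4 → c = 74.24 px.

74.24 px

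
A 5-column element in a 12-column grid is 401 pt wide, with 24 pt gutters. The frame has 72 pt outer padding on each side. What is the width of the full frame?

1140 pt

401 − 4·24 = 305; ÷5 gives c = 61 pt.
Total width: 2·72 + 12·61 + 11·24 = 1140 pt.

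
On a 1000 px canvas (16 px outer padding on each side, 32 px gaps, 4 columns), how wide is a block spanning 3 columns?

Content width = 1000 − 2·16 = 968 px.
4c + 3·32 = 968 → 4c = 872 → c = 218 px.
3-column span = 3·218 + 2·32 = 718 px.

718 px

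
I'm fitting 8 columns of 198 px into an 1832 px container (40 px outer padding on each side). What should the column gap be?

24 px

Subtract both margins: 1832 − 2·40 = 1752 px.
8 columns take 8·198 = 1584 px; remaining 168 splits into 7 column gaps.
g = 168 / 7 = 24 px.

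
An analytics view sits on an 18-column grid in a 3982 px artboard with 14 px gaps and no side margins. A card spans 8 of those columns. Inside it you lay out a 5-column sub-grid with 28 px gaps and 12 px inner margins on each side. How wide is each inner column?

3982 − 17·14 = 3744; ÷18 gives c = 208 px.
8-column span = 8·208 + 7·14 = 1762 px.
Inner content = 1762 − 2·12 = 1738 px.
1738 − 4·28 = 1626; ÷5 gives d = 325.2 px.

325.2 px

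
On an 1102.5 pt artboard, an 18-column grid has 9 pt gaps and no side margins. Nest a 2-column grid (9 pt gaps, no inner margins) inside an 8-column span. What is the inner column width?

18 columns + 17 gaps: 18c + 17·9 = 1102.5.
18c = 1102.5 − 153 = 949.5, so c = 52.75 pt.
8 columns plus 7 gaps: 422 + 63 = 485 pt.
2d + 1·9 = 485 → 2d = 476 → d = 238 pt.

238 pt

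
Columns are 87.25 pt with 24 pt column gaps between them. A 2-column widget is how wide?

2-column span = 2·87.25 + 1·24 = 198.5 pt.

198.5 pt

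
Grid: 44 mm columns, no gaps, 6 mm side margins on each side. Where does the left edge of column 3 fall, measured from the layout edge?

Before column 3: the margin + 2 columns + 2 gaps.
Offset = 6 + 2·(44 + 0) = 6 + 88 = 94 mm.

94 mm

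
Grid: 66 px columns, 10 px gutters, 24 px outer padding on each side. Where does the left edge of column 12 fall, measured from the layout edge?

Column 12 starts at margin + 11·(column + gutter) = 24 + 11·76 = 860 px.

860 px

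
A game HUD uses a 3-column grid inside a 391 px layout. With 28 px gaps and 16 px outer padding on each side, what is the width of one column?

101 px

Take off 32 px of margins, leaving 359 px.
359 − 2·28 = 303; ÷3 gives c = 101 px.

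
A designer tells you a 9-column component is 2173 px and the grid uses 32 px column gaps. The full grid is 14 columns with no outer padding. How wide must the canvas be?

3398 px

Subtracting 8 column gaps of 32 leaves 1917 for 9 columns, so c = 213 px.
Summing: 2982 + 416 = 3398 px.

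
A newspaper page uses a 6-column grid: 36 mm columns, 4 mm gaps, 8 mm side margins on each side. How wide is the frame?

252 mm

Adding margins, columns and gutters: 16 + 216 + 20 = 252 mm.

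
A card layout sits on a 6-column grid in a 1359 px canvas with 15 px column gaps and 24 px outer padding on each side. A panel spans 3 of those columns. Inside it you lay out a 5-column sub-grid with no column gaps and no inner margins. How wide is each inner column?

Subtract both margins: 1359 − 2·24 = 1311 px.
6c + 5·15 = 1311 → 6c = 1236 → c = 206 px.
Span of 3: 3·206 + 2·15 = 618 + 30 = 648 px.
With no column gaps, each column is 648/5 = 129.6 px.

129.6 px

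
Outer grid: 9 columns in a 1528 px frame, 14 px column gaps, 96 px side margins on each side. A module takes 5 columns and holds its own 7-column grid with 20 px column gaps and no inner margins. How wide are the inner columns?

88 px

Outer content = 1528 − 2·96 = 1336 px.
1336 − 8·14 = 1224; ÷9 gives c = 136 px.
5-column span = 5·136 + 4·14 = 736 px.
736 − 6·20 = 616; ÷7 gives d = 88 px.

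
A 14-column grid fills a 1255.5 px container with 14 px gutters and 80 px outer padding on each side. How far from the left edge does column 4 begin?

317.75 px

Subtract both margins: 1255.5 − 2·80 = 1095.5 px.
14 columns + 13 gutters: 14c + 13·14 = 1095.5.
14c = 1095.5 − 182 = 913.5, so c = 65.25 px.
Column 4 starts at margin + 3·(column + gutter) = 80 + 3·79.25 = 317.75 px.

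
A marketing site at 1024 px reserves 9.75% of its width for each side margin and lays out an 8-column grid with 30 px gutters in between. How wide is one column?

Margins: 9.75% × 1024 = 99.84 px each, so content = 1024 − 199.68 = 824.32 px.
8 columns + 7 gutters: 8c + 7·30 = 824.32.
8c = 824.32 − 210 = 614.32, so c = 76.79 px.

76.79 px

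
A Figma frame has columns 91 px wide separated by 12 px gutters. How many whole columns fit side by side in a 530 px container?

5 columns

5 columns: 5·91 + 4·12 = 503 px ≤ 530.
6 columns: 606 px > 530. So 5.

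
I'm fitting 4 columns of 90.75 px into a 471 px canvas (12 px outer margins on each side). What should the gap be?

28 px

Content width = 471 − 2·12 = 447 px.
4 columns take 4·90.75 = 363 px; remaining 84 splits into 3 gaps.
g = 84 / 3 = 28 px.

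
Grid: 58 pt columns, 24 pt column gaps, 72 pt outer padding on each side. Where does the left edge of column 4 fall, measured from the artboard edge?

Each column+gutter stride is 82 pt; 3 of them past the 72 pt margin is 72 + 246 = 318 pt.

318 pt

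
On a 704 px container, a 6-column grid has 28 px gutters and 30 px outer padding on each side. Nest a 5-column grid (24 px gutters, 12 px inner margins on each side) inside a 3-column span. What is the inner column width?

37.6 px

Outer content = 704 − 2·30 = 644 px.
Subtracting 5 gutters of 28 leaves 504 for 6 columns, so c = 84 px.
3 columns plus 2 gutters: 252 + 56 = 308 px.
Inner content = 308 − 2·12 = 284 px.
Subtracting 4 gutters of 24 leaves 188 for 5 columns, so d = 37.6 px.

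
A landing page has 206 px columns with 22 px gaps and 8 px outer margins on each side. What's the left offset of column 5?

920 px

Column 5 starts at margin + 4·(column + gutter) = 8 + 4·228 = 920 px.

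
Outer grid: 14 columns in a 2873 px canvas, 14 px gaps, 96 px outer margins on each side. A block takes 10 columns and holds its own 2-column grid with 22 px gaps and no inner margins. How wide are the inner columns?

944.5 px

Outer content = 2873 − 2·96 = 2681 px.
2681 − 13·14 = 2499; ÷14 gives c = 178.5 px.
Span of 10: 10·178.5 + 9·14 = 1785 + 126 = 1911 px.
2d + 1·22 = 1911 → 2d = 1889 → d = 944.5 px.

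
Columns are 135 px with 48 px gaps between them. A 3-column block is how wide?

3 columns plus 2 gaps: 405 + 96 = 501 px.

501 px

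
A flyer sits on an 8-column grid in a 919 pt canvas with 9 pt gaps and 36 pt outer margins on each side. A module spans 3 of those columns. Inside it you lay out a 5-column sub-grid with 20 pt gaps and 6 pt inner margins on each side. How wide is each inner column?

Take off 72 pt of margins, leaving 847 pt.
8 columns + 7 gaps: 8c + 7·9 = 847.
8c = 847 − 63 = 784, so c = 98 pt.
3-column span = 3·98 + 2·9 = 312 pt.
Inner content = 312 − 2·6 = 300 pt.
300 − 4·20 = 220; ÷5 gives d = 44 pt.

44 pt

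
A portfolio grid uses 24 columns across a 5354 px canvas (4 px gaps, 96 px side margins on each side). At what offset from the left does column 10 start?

Content = 5354 − 2·96 = 5162 px.
Subtracting 23 gaps of 4 leaves 5070 for 24 columns, so c = 211.25 px.
Before column 10: the margin + 9 columns + 9 gaps.
Offset = 96 + 9·(211.25 + 4) = 96 + 1937.25 = 2033.25 px.

2033.25 px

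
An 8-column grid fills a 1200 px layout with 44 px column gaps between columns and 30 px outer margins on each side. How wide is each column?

Subtract both margins: 1200 − 2·30 = 1140 px.
8c + 7·44 = 1140 → 8c = 832 → c = 104 px.

104 px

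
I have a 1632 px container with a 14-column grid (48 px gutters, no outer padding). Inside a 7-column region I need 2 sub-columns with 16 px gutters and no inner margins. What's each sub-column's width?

14 columns + 13 gutters: 14c + 13·48 = 1632.
14c = 1632 − 624 = 1008, so c = 72 px.
Span of 7: 7·72 + 6·48 = 504 + 288 = 792 px.
2d + 1·16 = 792 → 2d = 776 → d = 388 px.

388 px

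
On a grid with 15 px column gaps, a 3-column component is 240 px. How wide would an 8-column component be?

3c + 2·15 = 240 → 3c = 210 → c = 70 px.
Span of 8: 8·70 + 7·15 = 560 + 105 = 665 px.

665 px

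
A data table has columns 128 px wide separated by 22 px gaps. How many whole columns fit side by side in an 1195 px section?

8 columns

Each extra column adds 128 + 22 = 150 px.
(1195 + 22) / 150 = 8.11, so 8 columns fit.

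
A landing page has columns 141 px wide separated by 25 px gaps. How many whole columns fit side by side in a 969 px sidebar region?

5 columns

5 columns: 5·141 + 4·25 = 805 px ≤ 969.
6 columns: 971 px > 969. So 5.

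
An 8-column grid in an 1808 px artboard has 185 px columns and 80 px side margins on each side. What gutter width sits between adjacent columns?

24 px

Content width = 1808 − 2·80 = 1648 px.
Columns use 1480 px, leaving 168 px across 7 gutters = 24 px each.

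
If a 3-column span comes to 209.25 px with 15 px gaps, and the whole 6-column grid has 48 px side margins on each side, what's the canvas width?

529.5 px

3 columns + 2 gaps: 3c + 2·15 = 209.25.
3c = 209.25 − 30 = 179.25, so c = 59.75 px.
Canvas = 2·48 + 6·59.75 + 5·15 = 96 + 358.5 + 75 = 529.5 px.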